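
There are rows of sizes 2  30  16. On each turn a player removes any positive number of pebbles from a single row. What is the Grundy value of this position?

12

In binary:
  00010  (2)
  11110  (30)
  10000  (16)
  -----
  01100  (12)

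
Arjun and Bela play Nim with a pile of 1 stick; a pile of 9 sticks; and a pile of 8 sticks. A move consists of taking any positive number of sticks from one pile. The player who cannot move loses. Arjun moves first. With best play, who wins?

In binary:
  0001  (1)
  1001  (9)
  1000  (8)
  ----
  0000  (0)
The nim-sum is 0, so this is a P-position: the player to move is in a losing position under optimal play; Arjun is about to move from it and so loses — Bela wins.

Bela wins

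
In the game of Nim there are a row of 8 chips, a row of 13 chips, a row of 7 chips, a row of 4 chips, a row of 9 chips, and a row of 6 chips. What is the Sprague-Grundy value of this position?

In binary:
  1000  (8)
  1101  (13)
  0111  (7)
  0100  (4)
  1001  (9)
  0110  (6)
  ----
  1001  (9)

9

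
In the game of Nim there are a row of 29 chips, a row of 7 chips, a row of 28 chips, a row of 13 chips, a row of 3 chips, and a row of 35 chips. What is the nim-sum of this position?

Compute the nim-sum pairwise:
29 ⊕ 7 = 26
26 ⊕ 28 = 6
6 ⊕ 13 = 11
11 ⊕ 3 = 8
8 ⊕ 35 = 43

43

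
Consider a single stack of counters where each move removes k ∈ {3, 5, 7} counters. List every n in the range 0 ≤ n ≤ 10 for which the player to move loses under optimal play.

0, 1, 2, 10

Build the Grundy sequence with g(k) = mex{g(k−s) : s ∈ {3, 5, 7}, s ≤ k}:
g(0) = mex{} = 0
g(1) = mex{} = 0
g(2) = mex{} = 0
g(3) = mex{0} = 1
g(4) = mex{0} = 1
g(5) = mex{0} = 1
g(6) = mex{0,1} = 2
g(7) = mex{0,1} = 2
g(8) = mex{0,1} = 2
g(9) = mex{0,1,2} = 3
g(10) = mex{1,2} = 0
The P-positions (g = 0) in 0..10 are 0, 1, 2, 10.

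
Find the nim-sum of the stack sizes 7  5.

2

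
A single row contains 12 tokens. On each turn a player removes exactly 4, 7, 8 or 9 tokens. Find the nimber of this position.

3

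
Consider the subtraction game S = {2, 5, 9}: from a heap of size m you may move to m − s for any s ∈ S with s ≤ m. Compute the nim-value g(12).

2

Compute g(0), g(1), … for moves {2, 5, 9}:
k:     0  1  2  3  4  5  6  7  8  9 10 11 12
g(k):  0  0  1  1  0  2  1  0  0  1  1  0  2
So g(12) = 2.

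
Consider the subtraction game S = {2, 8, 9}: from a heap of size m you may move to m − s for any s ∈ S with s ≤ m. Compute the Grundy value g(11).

Build the Grundy sequence with g(k) = mex{g(k−s) : s ∈ {2, 8, 9}, s ≤ k}:
k:     0  1  2  3  4  5  6  7  8  9 10 11
g(k):  0  0  1  1  0  0  1  1  2  2  3  0
So g(11) = 0.

0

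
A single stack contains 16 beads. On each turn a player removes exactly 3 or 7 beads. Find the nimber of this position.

0

Build the Grundy sequence with g(k) = mex{g(k−s) : s ∈ {3, 7}, s ≤ k}:
k:     0  1  2  3  4  5  6  7  8  9 10 11 12 13 14 15 16
g(k):  0  0  0  1  1  1  0  2  2  1  0  0  0  1  1  1  0
So g(16) = 0.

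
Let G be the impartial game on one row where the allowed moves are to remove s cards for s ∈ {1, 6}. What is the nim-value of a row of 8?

1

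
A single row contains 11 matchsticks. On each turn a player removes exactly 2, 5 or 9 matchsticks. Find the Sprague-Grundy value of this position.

0

Build the Grundy sequence with g(k) = mex{g(k−s) : s ∈ {2, 5, 9}, s ≤ k}:
g(0) = mex{} = 0
g(1) = mex{} = 0
g(2) = mex{0} = 1
g(3) = mex{0} = 1
g(4) = mex{1} = 0
g(5) = mex{0,1} = 2
g(6) = mex{0} = 1
g(7) = mex{1,2} = 0
g(8) = mex{1} = 0
g(9) = mex{0} = 1
g(10) = mex{0,2} = 1
g(11) = mex{1} = 0
So g(11) = 0.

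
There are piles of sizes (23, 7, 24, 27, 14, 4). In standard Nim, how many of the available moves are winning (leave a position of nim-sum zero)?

Compute the nim-sum pairwise:
23 ⊕ 7 = 16
16 ⊕ 24 = 8
8 ⊕ 27 = 19
19 ⊕ 14 = 29
29 ⊕ 4 = 25
The overall nim-sum is X = 25. A pile of size p has a winning move iff p XOR X < p (reduce it to p XOR X).
  23: 23 XOR 25 = 14 < 23 — winning move (to 14).
  7: 7 XOR 25 = 30 ≥ 7 — no move.
  24: 24 XOR 25 = 1 < 24 — winning move (to 1).
  27: 27 XOR 25 = 2 < 27 — winning move (to 2).
  14: 14 XOR 25 = 23 ≥ 14 — no move.
  4: 4 XOR 25 = 29 ≥ 4 — no move.
That gives 3 winning moves.

3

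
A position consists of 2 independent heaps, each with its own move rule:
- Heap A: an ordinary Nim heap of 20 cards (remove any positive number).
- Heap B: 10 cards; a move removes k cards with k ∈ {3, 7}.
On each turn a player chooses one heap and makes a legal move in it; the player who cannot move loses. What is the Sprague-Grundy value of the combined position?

20

Heap A is a plain Nim heap of size 20, so its Grundy value is 20.
Build the Grundy sequence for heap B with g(k) = mex{g(k−s) : s ∈ {3, 7}, s ≤ k}:
k:     0  1  2  3  4  5  6  7  8  9 10
g(k):  0  0  0  1  1  1  0  2  2  1  0
So g(10) = 0.
The value of a disjunctive sum is the nim-sum of the parts.
Combined value = 20 ⊕ 0 = 20.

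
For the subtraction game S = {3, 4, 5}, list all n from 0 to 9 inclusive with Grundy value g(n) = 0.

0, 1, 2, 8, 9

Build the Grundy sequence with g(k) = mex{g(k−s) : s ∈ {3, 4, 5}, s ≤ k}:
k:     0  1  2  3  4  5  6  7  8  9
g(k):  0  0  0  1  1  1  2  2  0  0
The P-positions (g = 0) in 0..9 are 0, 1, 2, 8, 9.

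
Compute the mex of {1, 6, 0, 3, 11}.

2

The values 0, 1 are all present; 2 is the first non-negative integer missing from the set.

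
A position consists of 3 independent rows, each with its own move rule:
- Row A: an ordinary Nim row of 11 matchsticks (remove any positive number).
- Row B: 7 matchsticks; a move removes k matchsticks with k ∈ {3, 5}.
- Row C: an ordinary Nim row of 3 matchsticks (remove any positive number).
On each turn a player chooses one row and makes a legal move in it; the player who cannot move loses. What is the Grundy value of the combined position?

10

Row A is a plain Nim row of size 11, so its Grundy value is 11.
Grundy values for row B (subtraction set {3, 5}):
k:     0  1  2  3  4  5  6  7
g(k):  0  0  0  1  1  1  2  2
So g(7) = 2.
Row C is a plain Nim row of size 3, so its Grundy value is 3.
By the Sprague-Grundy theorem, the Grundy value of a sum of independent games is the XOR of the component values.
Combined value = 11 ⊕ 2 ⊕ 3 = 10.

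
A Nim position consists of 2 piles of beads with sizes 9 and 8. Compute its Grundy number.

1

In binary:
  1001  (9)
  1000  (8)
  ----
  0001  (1)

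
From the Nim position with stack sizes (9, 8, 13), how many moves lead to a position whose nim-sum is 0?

Compute the nim-sum pairwise:
9 ⊕ 8 = 1
1 ⊕ 13 = 12
The overall nim-sum is X = 12. A stack of size p has a winning move iff p XOR X < p (reduce it to p XOR X).
  9: 9 XOR 12 = 5 < 9 — winning move (to 5).
  8: 8 XOR 12 = 4 < 8 — winning move (to 4).
  13: 13 XOR 12 = 1 < 13 — winning move (to 1).
That gives 3 winning moves.

3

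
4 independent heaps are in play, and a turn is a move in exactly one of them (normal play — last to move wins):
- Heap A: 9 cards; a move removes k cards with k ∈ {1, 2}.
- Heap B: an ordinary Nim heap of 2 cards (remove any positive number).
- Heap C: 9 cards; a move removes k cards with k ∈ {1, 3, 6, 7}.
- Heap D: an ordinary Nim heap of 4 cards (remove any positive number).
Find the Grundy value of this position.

5

Build the Grundy sequence for heap A with g(k) = mex{g(k−s) : s ∈ {1, 2}, s ≤ k}:
g(0) = mex{} = 0
g(1) = mex{0} = 1
g(2) = mex{0,1} = 2
g(3) = mex{1,2} = 0
g(4) = mex{0,2} = 1
g(5) = mex{0,1} = 2
g(6) = mex{1,2} = 0
g(7) = mex{0,2} = 1
g(8) = mex{0,1} = 2
g(9) = mex{1,2} = 0
So g(9) = 0.
Heap B is a plain Nim heap of size 2, so its Grundy value is 2.
Grundy values for heap C (subtraction set {1, 3, 6, 7}):
k:     0  1  2  3  4  5  6  7  8  9
g(k):  0  1  0  1  0  1  2  3  2  3
So g(9) = 3.
Heap D is a plain Nim heap of size 4, so its Grundy value is 4.
By the Sprague-Grundy theorem, the Grundy value of a sum of independent games is the XOR of the component values.
Combined value = 0 ⊕ 2 ⊕ 3 ⊕ 4 = 5.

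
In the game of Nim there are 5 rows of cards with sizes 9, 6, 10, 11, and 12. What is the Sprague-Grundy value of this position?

Write each in binary and XOR column by column:
  1001  (9)
  0110  (6)
  1010  (10)
  1011  (11)
  1100  (12)
  ----
  0010  (2)

2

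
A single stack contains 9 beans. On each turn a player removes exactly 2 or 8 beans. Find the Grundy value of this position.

Grundy values for subtraction set {2, 8}:
k:     0  1  2  3  4  5  6  7  8  9
g(k):  0  0  1  1  0  0  1  1  2  2
So g(9) = 2.

2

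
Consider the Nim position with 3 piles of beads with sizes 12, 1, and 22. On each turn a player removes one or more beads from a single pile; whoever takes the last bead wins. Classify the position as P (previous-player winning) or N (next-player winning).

N-position

Nim-sum: 12 ^ 1 ^ 22 = 27.
The nim-sum is 27 ≠ 0, so this is an N-position: the player to move can win.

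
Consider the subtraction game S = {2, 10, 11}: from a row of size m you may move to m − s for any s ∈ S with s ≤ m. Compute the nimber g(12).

Build the Grundy sequence with g(k) = mex{g(k−s) : s ∈ {2, 10, 11}, s ≤ k}:
k:     0  1  2  3  4  5  6  7  8  9 10 11 12
g(k):  0  0  1  1  0  0  1  1  0  0  1  1  2
So g(12) = 2.

2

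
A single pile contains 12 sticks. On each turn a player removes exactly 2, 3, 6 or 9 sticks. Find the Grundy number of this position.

Grundy values for subtraction set {2, 3, 6, 9}:
g(0) = mex{} = 0
g(1) = mex{} = 0
g(2) = mex{0} = 1
g(3) = mex{0} = 1
g(4) = mex{0,1} = 2
g(5) = mex{1} = 0
g(6) = mex{0,1,2} = 3
g(7) = mex{0,2} = 1
g(8) = mex{0,1,3} = 2
g(9) = mex{0,1,3} = 2
g(10) = mex{0,1,2} = 3
g(11) = mex{0,1,2} = 3
g(12) = mex{1,2,3} = 0
So g(12) = 0.

0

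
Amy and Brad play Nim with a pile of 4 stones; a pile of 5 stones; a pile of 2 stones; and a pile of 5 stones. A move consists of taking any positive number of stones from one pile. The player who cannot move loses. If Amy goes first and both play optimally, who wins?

Compute the nim-sum pairwise:
4 ^ 5 = 1
1 ^ 2 = 3
3 ^ 5 = 6
The nim-sum is 6 ≠ 0, so this is an N-position: the player to move can win; Amy has a winning move.

Amy wins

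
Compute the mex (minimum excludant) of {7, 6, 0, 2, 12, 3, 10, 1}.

4

The values 0, 1, 2, 3 are all present; 4 is the first non-negative integer missing from the set.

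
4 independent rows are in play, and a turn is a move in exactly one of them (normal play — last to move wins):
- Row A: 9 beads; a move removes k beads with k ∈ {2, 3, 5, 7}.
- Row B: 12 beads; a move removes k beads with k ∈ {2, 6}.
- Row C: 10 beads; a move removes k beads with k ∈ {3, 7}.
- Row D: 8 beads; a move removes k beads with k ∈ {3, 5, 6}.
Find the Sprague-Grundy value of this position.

2

Grundy values for row A (subtraction set {2, 3, 5, 7}):
g(0) = mex{} = 0
g(1) = mex{} = 0
g(2) = mex{0} = 1
g(3) = mex{0} = 1
g(4) = mex{0,1} = 2
g(5) = mex{0,1} = 2
g(6) = mex{0,1,2} = 3
g(7) = mex{0,1,2} = 3
g(8) = mex{0,1,2,3} = 4
g(9) = mex{1,2,3} = 0
So g(9) = 0.
For row B, compute g(0), g(1), … with moves {2, 6}:
k:     0  1  2  3  4  5  6  7  8  9 10 11 12
g(k):  0  0  1  1  0  0  1  1  0  0  1  1  0
So g(12) = 0.
For row C, compute g(0), g(1), … with moves {3, 7}:
g(0) = mex{} = 0
g(1) = mex{} = 0
g(2) = mex{} = 0
g(3) = mex{0} = 1
g(4) = mex{0} = 1
g(5) = mex{0} = 1
g(6) = mex{1} = 0
g(7) = mex{0,1} = 2
g(8) = mex{0,1} = 2
g(9) = mex{0} = 1
g(10) = mex{1,2} = 0
So g(10) = 0.
For row D, compute g(0), g(1), … with moves {3, 5, 6}:
g(0) = mex{} = 0
g(1) = mex{} = 0
g(2) = mex{} = 0
g(3) = mex{0} = 1
g(4) = mex{0} = 1
g(5) = mex{0} = 1
g(6) = mex{0,1} = 2
g(7) = mex{0,1} = 2
g(8) = mex{0,1} = 2
So g(8) = 2.
The value of a disjunctive sum is the nim-sum of the parts.
Combined value = 0 ⊕ 0 ⊕ 0 ⊕ 2 = 2.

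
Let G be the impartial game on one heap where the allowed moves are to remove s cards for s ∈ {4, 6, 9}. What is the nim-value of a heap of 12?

3

Build the Grundy sequence with g(k) = mex{g(k−s) : s ∈ {4, 6, 9}, s ≤ k}:
g(0) = mex{} = 0
g(1) = mex{} = 0
g(2) = mex{} = 0
g(3) = mex{} = 0
g(4) = mex{0} = 1
g(5) = mex{0} = 1
g(6) = mex{0} = 1
g(7) = mex{0} = 1
g(8) = mex{0,1} = 2
g(9) = mex{0,1} = 2
g(10) = mex{0,1} = 2
g(11) = mex{0,1} = 2
g(12) = mex{0,1,2} = 3
So g(12) = 3.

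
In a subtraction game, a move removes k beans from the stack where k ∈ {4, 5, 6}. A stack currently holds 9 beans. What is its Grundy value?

Grundy values for subtraction set {4, 5, 6}:
g(0) = mex{} = 0
g(1) = mex{} = 0
g(2) = mex{} = 0
g(3) = mex{} = 0
g(4) = mex{0} = 1
g(5) = mex{0} = 1
g(6) = mex{0} = 1
g(7) = mex{0} = 1
g(8) = mex{0,1} = 2
g(9) = mex{0,1} = 2
So g(9) = 2.

2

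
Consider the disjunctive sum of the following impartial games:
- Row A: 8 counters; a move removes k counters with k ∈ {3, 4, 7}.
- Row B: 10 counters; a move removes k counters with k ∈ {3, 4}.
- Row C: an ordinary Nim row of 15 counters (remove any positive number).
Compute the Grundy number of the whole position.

Grundy values for row A (subtraction set {3, 4, 7}):
k:     0  1  2  3  4  5  6  7  8
g(k):  0  0  0  1  1  1  2  2  2
So g(8) = 2.
Grundy values for row B (subtraction set {3, 4}):
k:     0  1  2  3  4  5  6  7  8  9 10
g(k):  0  0  0  1  1  1  2  0  0  0  1
So g(10) = 1.
Row C is a plain Nim row of size 15, so its Grundy value is 15.
The value of a disjunctive sum is the nim-sum of the parts.
Combined value = 2 ⊕ 1 ⊕ 15 = 12.

12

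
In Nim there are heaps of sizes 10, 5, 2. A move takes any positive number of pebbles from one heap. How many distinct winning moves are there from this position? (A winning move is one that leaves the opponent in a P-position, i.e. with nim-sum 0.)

1

Nim-sum: 10 XOR 5 XOR 2 = 13.
The overall nim-sum is X = 13. A heap of size p has a winning move iff p XOR X < p (reduce it to p XOR X).
  10: 10 XOR 13 = 7 < 10 — winning move (to 7).
  5: 5 XOR 13 = 8 ≥ 5 — no move.
  2: 2 XOR 13 = 15 ≥ 2 — no move.
That gives 1 winning move.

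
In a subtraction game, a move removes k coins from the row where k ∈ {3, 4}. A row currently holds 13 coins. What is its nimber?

2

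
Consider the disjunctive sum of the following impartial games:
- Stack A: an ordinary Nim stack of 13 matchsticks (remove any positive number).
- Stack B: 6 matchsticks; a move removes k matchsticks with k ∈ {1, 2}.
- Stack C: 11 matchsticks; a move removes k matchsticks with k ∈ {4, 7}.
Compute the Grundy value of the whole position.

13

Stack A is a plain Nim stack of size 13, so its Grundy value is 13.
Grundy values for stack B (subtraction set {1, 2}):
g(0) = mex{} = 0
g(1) = mex{0} = 1
g(2) = mex{0,1} = 2
g(3) = mex{1,2} = 0
g(4) = mex{0,2} = 1
g(5) = mex{0,1} = 2
g(6) = mex{1,2} = 0
So g(6) = 0.
Build the Grundy sequence for stack C with g(k) = mex{g(k−s) : s ∈ {4, 7}, s ≤ k}:
g(0) = mex{} = 0
g(1) = mex{} = 0
g(2) = mex{} = 0
g(3) = mex{} = 0
g(4) = mex{0} = 1
g(5) = mex{0} = 1
g(6) = mex{0} = 1
g(7) = mex{0} = 1
g(8) = mex{0,1} = 2
g(9) = mex{0,1} = 2
g(10) = mex{0,1} = 2
g(11) = mex{1} = 0
So g(11) = 0.
The value of a disjunctive sum is the nim-sum of the parts.
Combined value = 13 ⊕ 0 ⊕ 0 = 13.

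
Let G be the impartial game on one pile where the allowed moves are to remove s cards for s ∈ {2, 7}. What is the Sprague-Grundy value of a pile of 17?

Compute g(0), g(1), … for moves {2, 7}:
k:     0  1  2  3  4  5  6  7  8  9 10 11 12 13 14 15 16 17
g(k):  0  0  1  1  0  0  1  1  2  0  0  1  1  0  0  1  1  2
So g(17) = 2.

2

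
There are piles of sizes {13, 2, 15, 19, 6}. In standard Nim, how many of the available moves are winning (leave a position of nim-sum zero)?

1

Nim-sum: 13 XOR 2 XOR 15 XOR 19 XOR 6 = 21.
The overall nim-sum is X = 21. A pile of size p has a winning move iff p XOR X < p (reduce it to p XOR X).
  13: 13 XOR 21 = 24 ≥ 13 — no move.
  2: 2 XOR 21 = 23 ≥ 2 — no move.
  15: 15 XOR 21 = 26 ≥ 15 — no move.
  19: 19 XOR 21 = 6 < 19 — winning move (to 6).
  6: 6 XOR 21 = 19 ≥ 6 — no move.
That gives 1 winning move.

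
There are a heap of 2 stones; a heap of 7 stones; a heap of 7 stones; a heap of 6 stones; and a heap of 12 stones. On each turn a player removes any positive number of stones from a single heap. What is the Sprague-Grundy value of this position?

8

Nim-sum: 2 ^ 7 ^ 7 ^ 6 ^ 12 = 8.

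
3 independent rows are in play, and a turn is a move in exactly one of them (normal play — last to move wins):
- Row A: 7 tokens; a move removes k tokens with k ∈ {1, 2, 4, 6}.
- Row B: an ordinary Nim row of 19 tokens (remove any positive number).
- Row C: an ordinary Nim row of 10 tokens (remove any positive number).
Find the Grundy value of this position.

29

For row A, compute g(0), g(1), … with moves {1, 2, 4, 6}:
g(0) = mex{} = 0
g(1) = mex{0} = 1
g(2) = mex{0,1} = 2
g(3) = mex{1,2} = 0
g(4) = mex{0,2} = 1
g(5) = mex{0,1} = 2
g(6) = mex{0,1,2} = 3
g(7) = mex{0,1,2,3} = 4
So g(7) = 4.
Row B is a plain Nim row of size 19, so its Grundy value is 19.
Row C is a plain Nim row of size 10, so its Grundy value is 10.
The value of a disjunctive sum is the nim-sum of the parts.
Combined value = 4 XOR 19 XOR 10 = 29.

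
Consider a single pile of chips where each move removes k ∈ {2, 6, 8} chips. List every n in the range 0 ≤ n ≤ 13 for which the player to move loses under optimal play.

0, 1, 4, 5

Build the Grundy sequence with g(k) = mex{g(k−s) : s ∈ {2, 6, 8}, s ≤ k}:
k:     0  1  2  3  4  5  6  7  8  9 10 11 12 13
g(k):  0  0  1  1  0  0  1  1  2  2  3  3  2  2
The P-positions (g = 0) in 0..13 are 0, 1, 4, 5.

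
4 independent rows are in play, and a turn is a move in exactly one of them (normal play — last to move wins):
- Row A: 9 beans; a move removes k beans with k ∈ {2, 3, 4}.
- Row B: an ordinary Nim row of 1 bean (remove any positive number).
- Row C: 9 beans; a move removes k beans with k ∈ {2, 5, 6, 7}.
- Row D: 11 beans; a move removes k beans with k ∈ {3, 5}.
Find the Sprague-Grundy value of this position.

Grundy values for row A (subtraction set {2, 3, 4}):
g(0) = mex{} = 0
g(1) = mex{} = 0
g(2) = mex{0} = 1
g(3) = mex{0} = 1
g(4) = mex{0,1} = 2
g(5) = mex{0,1} = 2
g(6) = mex{1,2} = 0
g(7) = mex{1,2} = 0
g(8) = mex{0,2} = 1
g(9) = mex{0,2} = 1
So g(9) = 1.
Row B is a plain Nim row of size 1, so its Grundy value is 1.
For row C, compute g(0), g(1), … with moves {2, 5, 6, 7}:
k:     0  1  2  3  4  5  6  7  8  9
g(k):  0  0  1  1  0  2  1  3  2  2
So g(9) = 2.
Grundy values for row D (subtraction set {3, 5}):
k:     0  1  2  3  4  5  6  7  8  9 10 11
g(k):  0  0  0  1  1  1  2  2  0  0  0  1
So g(11) = 1.
The value of a disjunctive sum is the nim-sum of the parts.
Combined value = 1 XOR 1 XOR 2 XOR 1 = 3.

3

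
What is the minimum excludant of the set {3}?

0

0 is not in the set, so the mex is 0.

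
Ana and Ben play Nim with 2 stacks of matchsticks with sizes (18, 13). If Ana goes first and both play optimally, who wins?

Nim-sum: 18 ^ 13 = 31.
The nim-sum is 31 ≠ 0, so this is an N-position: the player to move can win; Ana has a winning move.

Ana wins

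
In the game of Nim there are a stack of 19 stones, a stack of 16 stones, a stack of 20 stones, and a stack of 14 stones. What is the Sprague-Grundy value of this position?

25

Write each in binary and XOR column by column:
  10011  (19)
  10000  (16)
  10100  (20)
  01110  (14)
  -----
  11001  (25)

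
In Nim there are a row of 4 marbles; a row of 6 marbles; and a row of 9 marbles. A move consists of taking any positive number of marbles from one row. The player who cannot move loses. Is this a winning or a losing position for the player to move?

Winning position

Compute the nim-sum pairwise:
4 ⊕ 6 = 2
2 ⊕ 9 = 11
The nim-sum is 11 ≠ 0, so this is an N-position: the player to move can win.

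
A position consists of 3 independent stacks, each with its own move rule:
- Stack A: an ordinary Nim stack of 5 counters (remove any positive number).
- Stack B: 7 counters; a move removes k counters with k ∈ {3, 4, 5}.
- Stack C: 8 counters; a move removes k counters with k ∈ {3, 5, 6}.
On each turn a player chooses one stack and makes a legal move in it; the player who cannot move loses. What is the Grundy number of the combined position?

5

Stack A is a plain Nim stack of size 5, so its Grundy value is 5.
Grundy values for stack B (subtraction set {3, 4, 5}):
k:     0  1  2  3  4  5  6  7
g(k):  0  0  0  1  1  1  2  2
So g(7) = 2.
Build the Grundy sequence for stack C with g(k) = mex{g(k−s) : s ∈ {3, 5, 6}, s ≤ k}:
k:     0  1  2  3  4  5  6  7  8
g(k):  0  0  0  1  1  1  2  2  2
So g(8) = 2.
By the Sprague-Grundy theorem, the Grundy value of a sum of independent games is the XOR of the component values.
Combined value = 5 XOR 2 XOR 2 = 5.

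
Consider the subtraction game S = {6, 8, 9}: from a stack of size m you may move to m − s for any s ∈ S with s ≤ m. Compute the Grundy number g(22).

Build the Grundy sequence with g(k) = mex{g(k−s) : s ∈ {6, 8, 9}, s ≤ k}:
k:     0  1  2  3  4  5  6  7  8  9 10 11 12 13 14 15 16 17 18 19 20 21 22
g(k):  0  0  0  0  0  0  1  1  1  1  1  1  2  2  2  0  0  0  0  0  0  1  1
So g(22) = 1.

1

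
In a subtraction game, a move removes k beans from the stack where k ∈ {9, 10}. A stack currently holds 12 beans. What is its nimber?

Grundy values for subtraction set {9, 10}:
g(0) = mex{} = 0
g(1) = mex{} = 0
g(2) = mex{} = 0
g(3) = mex{} = 0
g(4) = mex{} = 0
g(5) = mex{} = 0
g(6) = mex{} = 0
g(7) = mex{} = 0
g(8) = mex{} = 0
g(9) = mex{0} = 1
g(10) = mex{0} = 1
g(11) = mex{0} = 1
g(12) = mex{0} = 1
So g(12) = 1.

1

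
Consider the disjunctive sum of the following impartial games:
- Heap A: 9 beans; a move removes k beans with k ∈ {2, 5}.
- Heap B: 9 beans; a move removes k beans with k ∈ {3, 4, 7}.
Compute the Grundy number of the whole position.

For heap A, compute g(0), g(1), … with moves {2, 5}:
g(0) = mex{} = 0
g(1) = mex{} = 0
g(2) = mex{0} = 1
g(3) = mex{0} = 1
g(4) = mex{1} = 0
g(5) = mex{0,1} = 2
g(6) = mex{0} = 1
g(7) = mex{1,2} = 0
g(8) = mex{1} = 0
g(9) = mex{0} = 1
So g(9) = 1.
Build the Grundy sequence for heap B with g(k) = mex{g(k−s) : s ∈ {3, 4, 7}, s ≤ k}:
g(0) = mex{} = 0
g(1) = mex{} = 0
g(2) = mex{} = 0
g(3) = mex{0} = 1
g(4) = mex{0} = 1
g(5) = mex{0} = 1
g(6) = mex{0,1} = 2
g(7) = mex{0,1} = 2
g(8) = mex{0,1} = 2
g(9) = mex{0,1,2} = 3
So g(9) = 3.
The value of a disjunctive sum is the nim-sum of the parts.
Combined value = 1 ⊕ 3 = 2.

2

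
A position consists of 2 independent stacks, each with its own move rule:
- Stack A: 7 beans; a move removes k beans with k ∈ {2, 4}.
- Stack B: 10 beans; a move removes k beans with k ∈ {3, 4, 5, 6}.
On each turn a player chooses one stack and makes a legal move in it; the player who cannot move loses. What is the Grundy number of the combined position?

Grundy values for stack A (subtraction set {2, 4}):
k:     0  1  2  3  4  5  6  7
g(k):  0  0  1  1  2  2  0  0
So g(7) = 0.
Build the Grundy sequence for stack B with g(k) = mex{g(k−s) : s ∈ {3, 4, 5, 6}, s ≤ k}:
k:     0  1  2  3  4  5  6  7  8  9 10
g(k):  0  0  0  1  1  1  2  2  2  0  0
So g(10) = 0.
The value of a disjunctive sum is the nim-sum of the parts.
Combined value = 0 ⊕ 0 = 0.

0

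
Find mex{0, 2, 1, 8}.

The values 0, 1, 2 are all present; 3 is the first non-negative integer missing from the set.

3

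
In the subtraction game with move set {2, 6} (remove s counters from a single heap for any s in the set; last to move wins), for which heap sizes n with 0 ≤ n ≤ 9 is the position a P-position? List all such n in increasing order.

0, 1, 4, 5, 8, 9

Compute g(0), g(1), … for moves {2, 6}:
g(0) = mex{} = 0
g(1) = mex{} = 0
g(2) = mex{0} = 1
g(3) = mex{0} = 1
g(4) = mex{1} = 0
g(5) = mex{1} = 0
g(6) = mex{0} = 1
g(7) = mex{0} = 1
g(8) = mex{1} = 0
g(9) = mex{1} = 0
The P-positions (g = 0) in 0..9 are 0, 1, 4, 5, 8, 9.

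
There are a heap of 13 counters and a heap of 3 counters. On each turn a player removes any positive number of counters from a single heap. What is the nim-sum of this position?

14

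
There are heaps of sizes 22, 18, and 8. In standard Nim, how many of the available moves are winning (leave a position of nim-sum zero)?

1

Compute the nim-sum pairwise:
22 XOR 18 = 4
4 XOR 8 = 12
The overall nim-sum is X = 12. A heap of size p has a winning move iff p XOR X < p (reduce it to p XOR X).
  22: 22 XOR 12 = 26 ≥ 22 — no move.
  18: 18 XOR 12 = 30 ≥ 18 — no move.
  8: 8 XOR 12 = 4 < 8 — winning move (to 4).
That gives 1 winning move.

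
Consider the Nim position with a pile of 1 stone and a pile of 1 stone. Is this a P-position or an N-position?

Nim-sum: 1 ^ 1 = 0.
The nim-sum is 0, so this is a P-position: the player to move is in a losing position under optimal play.

P-position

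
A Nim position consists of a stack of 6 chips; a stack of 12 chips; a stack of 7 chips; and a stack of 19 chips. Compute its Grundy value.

30

Compute the nim-sum pairwise:
6 XOR 12 = 10
10 XOR 7 = 13
13 XOR 19 = 30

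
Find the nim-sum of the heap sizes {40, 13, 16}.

53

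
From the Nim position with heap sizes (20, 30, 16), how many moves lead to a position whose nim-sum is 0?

Nim-sum: 20 ^ 30 ^ 16 = 26.
The overall nim-sum is X = 26. A heap of size p has a winning move iff p XOR X < p (reduce it to p XOR X).
  20: 20 XOR 26 = 14 < 20 — winning move (to 14).
  30: 30 XOR 26 = 4 < 30 — winning move (to 4).
  16: 16 XOR 26 = 10 < 16 — winning move (to 10).
That gives 3 winning moves.

3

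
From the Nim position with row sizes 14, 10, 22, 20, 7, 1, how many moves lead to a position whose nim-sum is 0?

0

Nim-sum: 14 ^ 10 ^ 22 ^ 20 ^ 7 ^ 1 = 0.
The nim-sum is already 0, so every move leaves a nonzero nim-sum — there are no winning moves.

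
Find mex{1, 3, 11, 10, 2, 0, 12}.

The values 0, 1, 2, 3 are all present; 4 is the first non-negative integer missing from the set.

4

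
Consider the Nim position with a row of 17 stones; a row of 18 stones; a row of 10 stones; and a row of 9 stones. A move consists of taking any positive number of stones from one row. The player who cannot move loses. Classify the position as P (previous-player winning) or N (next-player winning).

P-position

Nim-sum: 17 XOR 18 XOR 10 XOR 9 = 0.
The nim-sum is 0, so this is a P-position: the player to move is in a losing position under optimal play.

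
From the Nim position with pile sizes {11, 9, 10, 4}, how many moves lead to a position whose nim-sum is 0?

3

Compute the nim-sum pairwise:
11 ^ 9 = 2
2 ^ 10 = 8
8 ^ 4 = 12
The overall nim-sum is X = 12. A pile of size p has a winning move iff p XOR X < p (reduce it to p XOR X).
  11: 11 XOR 12 = 7 < 11 — winning move (to 7).
  9: 9 XOR 12 = 5 < 9 — winning move (to 5).
  10: 10 XOR 12 = 6 < 10 — winning move (to 6).
  4: 4 XOR 12 = 8 ≥ 4 — no move.
That gives 3 winning moves.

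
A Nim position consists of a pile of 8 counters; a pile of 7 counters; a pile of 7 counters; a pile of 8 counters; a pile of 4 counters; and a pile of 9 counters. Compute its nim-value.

13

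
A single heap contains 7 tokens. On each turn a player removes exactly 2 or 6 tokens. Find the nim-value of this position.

1

Compute g(0), g(1), … for moves {2, 6}:
g(0) = mex{} = 0
g(1) = mex{} = 0
g(2) = mex{0} = 1
g(3) = mex{0} = 1
g(4) = mex{1} = 0
g(5) = mex{1} = 0
g(6) = mex{0} = 1
g(7) = mex{0} = 1
So g(7) = 1.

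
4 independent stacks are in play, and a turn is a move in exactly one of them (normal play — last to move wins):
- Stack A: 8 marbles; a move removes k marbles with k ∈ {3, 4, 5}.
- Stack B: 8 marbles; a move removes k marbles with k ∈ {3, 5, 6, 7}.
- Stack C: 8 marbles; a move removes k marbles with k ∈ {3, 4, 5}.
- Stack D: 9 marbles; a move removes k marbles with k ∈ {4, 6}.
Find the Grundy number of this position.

0

Grundy values for stack A (subtraction set {3, 4, 5}):
k:     0  1  2  3  4  5  6  7  8
g(k):  0  0  0  1  1  1  2  2  0
So g(8) = 0.
For stack B, compute g(0), g(1), … with moves {3, 5, 6, 7}:
k:     0  1  2  3  4  5  6  7  8
g(k):  0  0  0  1  1  1  2  2  2
So g(8) = 2.
For stack C, compute g(0), g(1), … with moves {3, 4, 5}:
k:     0  1  2  3  4  5  6  7  8
g(k):  0  0  0  1  1  1  2  2  0
So g(8) = 0.
For stack D, compute g(0), g(1), … with moves {4, 6}:
k:     0  1  2  3  4  5  6  7  8  9
g(k):  0  0  0  0  1  1  1  1  2  2
So g(9) = 2.
The value of a disjunctive sum is the nim-sum of the parts.
Combined value = 0 XOR 2 XOR 0 XOR 2 = 0.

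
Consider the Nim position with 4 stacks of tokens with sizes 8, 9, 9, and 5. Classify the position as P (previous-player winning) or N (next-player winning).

N-position

Bitwise XOR of the heap sizes:
  1000  (8)
  1001  (9)
  1001  (9)
  0101  (5)
  ----
  1101  (13)
The nim-sum is 13 ≠ 0, so this is an N-position: the player to move can win.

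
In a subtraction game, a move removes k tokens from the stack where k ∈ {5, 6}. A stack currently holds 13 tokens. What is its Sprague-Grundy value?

0

Compute g(0), g(1), … for moves {5, 6}:
k:     0  1  2  3  4  5  6  7  8  9 10 11 12 13
g(k):  0  0  0  0  0  1  1  1  1  1  2  0  0  0
So g(13) = 0.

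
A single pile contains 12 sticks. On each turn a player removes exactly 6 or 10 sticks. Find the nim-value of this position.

Compute g(0), g(1), … for moves {6, 10}:
g(0) = mex{} = 0
g(1) = mex{} = 0
g(2) = mex{} = 0
g(3) = mex{} = 0
g(4) = mex{} = 0
g(5) = mex{} = 0
g(6) = mex{0} = 1
g(7) = mex{0} = 1
g(8) = mex{0} = 1
g(9) = mex{0} = 1
g(10) = mex{0} = 1
g(11) = mex{0} = 1
g(12) = mex{0,1} = 2
So g(12) = 2.

2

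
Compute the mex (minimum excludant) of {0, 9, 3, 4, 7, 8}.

1

0 is in the set but 1 is not, so the mex is 1.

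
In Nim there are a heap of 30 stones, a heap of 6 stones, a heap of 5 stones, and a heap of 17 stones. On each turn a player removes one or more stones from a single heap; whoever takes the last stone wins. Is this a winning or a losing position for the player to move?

In binary:
  11110  (30)
  00110  (6)
  00101  (5)
  10001  (17)
  -----
  01100  (12)
The nim-sum is 12 ≠ 0, so this is an N-position: the player to move can win.

Winning position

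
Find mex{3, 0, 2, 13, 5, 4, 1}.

The values 0, 1, 2, 3, 4, 5 are all present; 6 is the first non-negative integer missing from the set.

6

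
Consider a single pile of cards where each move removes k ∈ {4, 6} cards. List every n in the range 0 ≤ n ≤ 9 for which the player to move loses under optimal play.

0, 1, 2, 3

Build the Grundy sequence with g(k) = mex{g(k−s) : s ∈ {4, 6}, s ≤ k}:
g(0) = mex{} = 0
g(1) = mex{} = 0
g(2) = mex{} = 0
g(3) = mex{} = 0
g(4) = mex{0} = 1
g(5) = mex{0} = 1
g(6) = mex{0} = 1
g(7) = mex{0} = 1
g(8) = mex{0,1} = 2
g(9) = mex{0,1} = 2
The P-positions (g = 0) in 0..9 are 0, 1, 2, 3.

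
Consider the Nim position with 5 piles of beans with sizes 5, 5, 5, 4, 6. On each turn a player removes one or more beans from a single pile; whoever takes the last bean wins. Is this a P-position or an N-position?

N-position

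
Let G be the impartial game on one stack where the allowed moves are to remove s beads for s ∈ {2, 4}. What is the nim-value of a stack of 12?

Build the Grundy sequence with g(k) = mex{g(k−s) : s ∈ {2, 4}, s ≤ k}:
g(0) = mex{} = 0
g(1) = mex{} = 0
g(2) = mex{0} = 1
g(3) = mex{0} = 1
g(4) = mex{0,1} = 2
g(5) = mex{0,1} = 2
g(6) = mex{1,2} = 0
g(7) = mex{1,2} = 0
g(8) = mex{0,2} = 1
g(9) = mex{0,2} = 1
g(10) = mex{0,1} = 2
g(11) = mex{0,1} = 2
g(12) = mex{1,2} = 0
So g(12) = 0.

0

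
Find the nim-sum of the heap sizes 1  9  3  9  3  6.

7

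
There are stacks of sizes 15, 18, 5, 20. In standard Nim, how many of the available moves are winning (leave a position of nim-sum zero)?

1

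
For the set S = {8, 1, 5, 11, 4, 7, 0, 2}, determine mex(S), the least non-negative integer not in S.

The values 0, 1, 2 are all present; 3 is the first non-negative integer missing from the set.

3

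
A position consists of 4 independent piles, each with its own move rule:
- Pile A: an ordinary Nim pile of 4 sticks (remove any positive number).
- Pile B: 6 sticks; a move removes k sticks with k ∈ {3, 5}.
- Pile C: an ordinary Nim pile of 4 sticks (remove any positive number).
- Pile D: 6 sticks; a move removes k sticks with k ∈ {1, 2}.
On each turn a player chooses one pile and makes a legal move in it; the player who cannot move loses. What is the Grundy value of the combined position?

2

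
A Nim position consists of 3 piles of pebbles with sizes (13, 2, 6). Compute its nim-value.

Nim-sum: 13 ⊕ 2 ⊕ 6 = 9.

9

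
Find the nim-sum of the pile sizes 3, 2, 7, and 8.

Compute the nim-sum pairwise:
3 ⊕ 2 = 1
1 ⊕ 7 = 6
6 ⊕ 8 = 14

14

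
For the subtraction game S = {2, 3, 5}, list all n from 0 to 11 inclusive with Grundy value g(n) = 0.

0, 1, 7, 8

Compute g(0), g(1), … for moves {2, 3, 5}:
k:     0  1  2  3  4  5  6  7  8  9 10 11
g(k):  0  0  1  1  2  2  3  0  0  1  1  2
The P-positions (g = 0) in 0..11 are 0, 1, 7, 8.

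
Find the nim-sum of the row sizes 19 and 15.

28

In binary:
  10011  (19)
  01111  (15)
  -----
  11100  (28)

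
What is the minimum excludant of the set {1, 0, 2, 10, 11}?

3

The values 0, 1, 2 are all present; 3 is the first non-negative integer missing from the set.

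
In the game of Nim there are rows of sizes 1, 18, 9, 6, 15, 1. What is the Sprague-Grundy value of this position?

18

Write each in binary and XOR column by column:
  00001  (1)
  10010  (18)
  01001  (9)
  00110  (6)
  01111  (15)
  00001  (1)
  -----
  10010  (18)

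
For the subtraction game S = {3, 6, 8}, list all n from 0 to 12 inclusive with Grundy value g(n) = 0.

0, 1, 2, 11, 12

Build the Grundy sequence with g(k) = mex{g(k−s) : s ∈ {3, 6, 8}, s ≤ k}:
g(0) = mex{} = 0
g(1) = mex{} = 0
g(2) = mex{} = 0
g(3) = mex{0} = 1
g(4) = mex{0} = 1
g(5) = mex{0} = 1
g(6) = mex{0,1} = 2
g(7) = mex{0,1} = 2
g(8) = mex{0,1} = 2
g(9) = mex{0,1,2} = 3
g(10) = mex{0,1,2} = 3
g(11) = mex{1,2} = 0
g(12) = mex{1,2,3} = 0
The P-positions (g = 0) in 0..12 are 0, 1, 2, 11, 12.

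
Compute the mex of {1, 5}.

0

0 is not in the set, so the mex is 0.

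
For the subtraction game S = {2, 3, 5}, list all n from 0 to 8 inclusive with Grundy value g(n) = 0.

0, 1, 7, 8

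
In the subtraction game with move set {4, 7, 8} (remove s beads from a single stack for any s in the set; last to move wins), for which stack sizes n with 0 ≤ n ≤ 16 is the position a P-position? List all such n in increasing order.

Build the Grundy sequence with g(k) = mex{g(k−s) : s ∈ {4, 7, 8}, s ≤ k}:
k:     0  1  2  3  4  5  6  7  8  9 10 11 12 13 14 15 16
g(k):  0  0  0  0  1  1  1  1  2  2  2  2  0  0  0  0  1
The P-positions (g = 0) in 0..16 are 0, 1, 2, 3, 12, 13, 14, 15.

0, 1, 2, 3, 12, 13, 14, 15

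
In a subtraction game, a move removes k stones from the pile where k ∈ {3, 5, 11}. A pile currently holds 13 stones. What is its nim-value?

1

Build the Grundy sequence with g(k) = mex{g(k−s) : s ∈ {3, 5, 11}, s ≤ k}:
g(0) = mex{} = 0
g(1) = mex{} = 0
g(2) = mex{} = 0
g(3) = mex{0} = 1
g(4) = mex{0} = 1
g(5) = mex{0} = 1
g(6) = mex{0,1} = 2
g(7) = mex{0,1} = 2
g(8) = mex{1} = 0
g(9) = mex{1,2} = 0
g(10) = mex{1,2} = 0
g(11) = mex{0,2} = 1
g(12) = mex{0,2} = 1
g(13) = mex{0} = 1
So g(13) = 1.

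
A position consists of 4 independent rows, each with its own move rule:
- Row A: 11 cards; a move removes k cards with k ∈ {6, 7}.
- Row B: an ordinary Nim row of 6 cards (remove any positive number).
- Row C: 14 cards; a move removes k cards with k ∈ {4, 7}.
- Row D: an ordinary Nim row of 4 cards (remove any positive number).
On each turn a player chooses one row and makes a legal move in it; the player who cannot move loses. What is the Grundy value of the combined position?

3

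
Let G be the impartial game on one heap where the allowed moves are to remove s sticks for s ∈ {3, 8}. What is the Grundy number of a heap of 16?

1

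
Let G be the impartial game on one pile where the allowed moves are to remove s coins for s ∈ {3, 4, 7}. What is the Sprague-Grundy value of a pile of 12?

0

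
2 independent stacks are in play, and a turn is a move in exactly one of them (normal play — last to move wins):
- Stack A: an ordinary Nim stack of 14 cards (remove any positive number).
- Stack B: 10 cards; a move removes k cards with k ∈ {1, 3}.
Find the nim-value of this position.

Stack A is a plain Nim stack of size 14, so its Grundy value is 14.
For stack B, compute g(0), g(1), … with moves {1, 3}:
g(0) = mex{} = 0
g(1) = mex{0} = 1
g(2) = mex{1} = 0
g(3) = mex{0} = 1
g(4) = mex{1} = 0
g(5) = mex{0} = 1
g(6) = mex{1} = 0
g(7) = mex{0} = 1
g(8) = mex{1} = 0
g(9) = mex{0} = 1
g(10) = mex{1} = 0
So g(10) = 0.
By the Sprague-Grundy theorem, the Grundy value of a sum of independent games is the XOR of the component values.
Combined value = 14 XOR 0 = 14.

14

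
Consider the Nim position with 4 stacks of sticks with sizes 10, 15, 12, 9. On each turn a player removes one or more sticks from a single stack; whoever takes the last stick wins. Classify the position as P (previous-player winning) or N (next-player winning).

Compute the nim-sum pairwise:
10 XOR 15 = 5
5 XOR 12 = 9
9 XOR 9 = 0
The nim-sum is 0, so this is a P-position: the player to move is in a losing position under optimal play.

P-position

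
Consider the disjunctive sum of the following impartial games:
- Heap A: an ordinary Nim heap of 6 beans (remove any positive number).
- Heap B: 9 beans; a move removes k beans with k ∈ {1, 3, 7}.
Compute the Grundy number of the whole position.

7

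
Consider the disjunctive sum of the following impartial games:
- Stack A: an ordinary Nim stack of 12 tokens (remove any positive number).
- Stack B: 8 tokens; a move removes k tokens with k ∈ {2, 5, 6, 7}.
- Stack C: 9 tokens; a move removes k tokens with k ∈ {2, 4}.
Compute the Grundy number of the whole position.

Stack A is a plain Nim stack of size 12, so its Grundy value is 12.
For stack B, compute g(0), g(1), … with moves {2, 5, 6, 7}:
g(0) = mex{} = 0
g(1) = mex{} = 0
g(2) = mex{0} = 1
g(3) = mex{0} = 1
g(4) = mex{1} = 0
g(5) = mex{0,1} = 2
g(6) = mex{0} = 1
g(7) = mex{0,1,2} = 3
g(8) = mex{0,1} = 2
So g(8) = 2.
For stack C, compute g(0), g(1), … with moves {2, 4}:
k:     0  1  2  3  4  5  6  7  8  9
g(k):  0  0  1  1  2  2  0  0  1  1
So g(9) = 1.
The value of a disjunctive sum is the nim-sum of the parts.
Combined value = 12 ⊕ 2 ⊕ 1 = 15.

15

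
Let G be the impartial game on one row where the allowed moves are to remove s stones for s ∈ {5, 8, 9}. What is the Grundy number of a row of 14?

Grundy values for subtraction set {5, 8, 9}:
k:     0  1  2  3  4  5  6  7  8  9 10 11 12 13 14
g(k):  0  0  0  0  0  1  1  1  1  1  2  2  2  2  0
So g(14) = 0.

0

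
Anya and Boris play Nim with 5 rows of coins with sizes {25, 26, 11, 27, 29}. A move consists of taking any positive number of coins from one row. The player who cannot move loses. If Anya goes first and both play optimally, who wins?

Anya wins

Nim-sum: 25 ^ 26 ^ 11 ^ 27 ^ 29 = 14.
The nim-sum is 14 ≠ 0, so this is an N-position: the player to move can win; Anya has a winning move.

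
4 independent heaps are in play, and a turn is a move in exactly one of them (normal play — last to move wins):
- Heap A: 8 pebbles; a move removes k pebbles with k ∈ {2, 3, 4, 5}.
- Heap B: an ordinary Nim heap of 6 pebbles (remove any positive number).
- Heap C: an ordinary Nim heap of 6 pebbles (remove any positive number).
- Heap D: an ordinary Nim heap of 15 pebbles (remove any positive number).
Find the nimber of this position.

15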